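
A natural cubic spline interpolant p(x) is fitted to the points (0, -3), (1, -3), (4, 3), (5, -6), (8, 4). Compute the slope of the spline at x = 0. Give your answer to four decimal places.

Write m_i for p''(x_i). With h_i = 1, 3, 1, 3 and divided differences Δ_i = 0, 2, -9, 10/3, the continuity of p' gives the tridiagonal system
  1·m_0 + 8·m_1 + 3·m_2 = 6(Δ_1 - Δ_0) = 12
  3·m_1 + 8·m_2 + 1·m_3 = 6(Δ_2 - Δ_1) = -66
  1·m_2 + 8·m_3 + 3·m_4 = 6(Δ_3 - Δ_2) = 74
Natural end conditions: m_0 = m_4 = 0.
Hence m_0 = 0, m_1 = 427/72, m_2 = -319/27, m_3 = 2317/216, m_4 = 0.
On [0, 1], p'(x) = b_0 + 2c_0·x + 3d_0·x² with b_0 = Δ_0 - h_0(2m_0 + m_1)/6 = -427/432, c_0 = m_0/2 = 0, d_0 = (m_1 - m_0)/(6h_0) = 427/432. So p'(0) = -427/432.

-0.9884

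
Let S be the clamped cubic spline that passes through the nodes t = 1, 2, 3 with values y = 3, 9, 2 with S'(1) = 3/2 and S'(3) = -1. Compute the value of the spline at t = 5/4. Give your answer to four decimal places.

4.1895

Write M_i for S''(x_i). With h_i = 1, 1 and divided differences Δ_i = 6, -7, the continuity of S' gives the tridiagonal system
  1·M_0 + 4·M_1 + 1·M_2 = 6(Δ_1 - Δ_0) = -78
Clamped end conditions give two more equations: 2h_0·M_0 + h_0·M_1 = 6(Δ_0 - S'(1)) = 27 and h_1·M_1 + 2h_1·M_2 = 6(S'(3) - Δ_1) = 36.
Hence M_0 = 127/4, M_1 = -73/2, M_2 = 145/4.
On [1, 2], S(t) = 3 + 3/2·(t - 1) + 127/8·(t - 1)² - 91/8·(t - 1)³.
With (t - 1) = 1/4: S(5/4) = 2145/512.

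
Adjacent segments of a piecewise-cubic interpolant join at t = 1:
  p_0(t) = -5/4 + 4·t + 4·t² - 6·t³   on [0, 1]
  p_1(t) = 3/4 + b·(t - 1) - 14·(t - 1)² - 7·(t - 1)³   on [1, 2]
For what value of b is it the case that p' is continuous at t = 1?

p_0'(t) = 4 + 8·t - 18·t², so p_0'(1) = -6. On the right, p_1'(1) = b, so b = -6.

-6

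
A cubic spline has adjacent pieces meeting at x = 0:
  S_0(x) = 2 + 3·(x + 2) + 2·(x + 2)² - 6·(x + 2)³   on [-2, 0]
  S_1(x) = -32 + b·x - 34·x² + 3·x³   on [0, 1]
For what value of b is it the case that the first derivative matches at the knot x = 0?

-61

S_0'(x) = 3 + 4·(x + 2) - 18·(x + 2)², so S_0'(0) = -61. On the right, S_1'(0) = b, so b = -61.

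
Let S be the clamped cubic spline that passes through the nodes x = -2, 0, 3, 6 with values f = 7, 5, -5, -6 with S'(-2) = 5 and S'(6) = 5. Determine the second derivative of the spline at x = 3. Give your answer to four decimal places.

Write M_i for S''(x_i). With h_i = 2, 3, 3 and divided differences Δ_i = -1, -10/3, -1/3, the continuity of S' gives the tridiagonal system
  2·M_0 + 10·M_1 + 3·M_2 = 6(Δ_1 - Δ_0) = -14
  3·M_1 + 12·M_2 + 3·M_3 = 6(Δ_2 - Δ_1) = 18
Clamped end conditions give two more equations: 2h_0·M_0 + h_0·M_1 = 6(Δ_0 - S'(-2)) = -36 and h_2·M_2 + 2h_2·M_3 = 6(S'(6) - Δ_2) = 32.
Solving the tridiagonal system: M_0 = -175/19, M_1 = 8/19, M_2 = 4/57, M_3 = 302/57.

0.0702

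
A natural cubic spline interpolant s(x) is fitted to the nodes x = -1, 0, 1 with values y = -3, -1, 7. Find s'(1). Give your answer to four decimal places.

9.5000

With M_i denoting the second derivative at x_i, h_i = 1, 1, and Δ_i = (y_(i+1) − y_i)/h_i = 2, 8:
  1·M_0 + 4·M_1 + 1·M_2 = 6(Δ_1 - Δ_0) = 36
Natural end conditions: M_0 = M_2 = 0.
Solving the tridiagonal system: M_0 = 0, M_1 = 9, M_2 = 0.
On [0, 1], s'(x) = b_1 + 2c_1·x + 3d_1·x² with b_1 = Δ_1 - h_1(2M_1 + M_2)/6 = 5, c_1 = M_1/2 = 9/2, d_1 = (M_2 - M_1)/(6h_1) = -3/2. So s'(1) = 19/2.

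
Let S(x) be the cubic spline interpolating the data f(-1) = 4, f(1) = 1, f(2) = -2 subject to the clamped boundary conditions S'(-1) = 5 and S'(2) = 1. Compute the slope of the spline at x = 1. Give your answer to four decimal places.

-4.9167

Put σ_i = S'' at the i-th knot. Here h = (2, 1) and Δ = (-3/2, -3), so the interior equations h_(i-1)·σ_(i-1) + 2(h_(i-1)+h_i)·σ_i + h_i·σ_(i+1) = 6(Δ_i − Δ_(i-1)) read
  2·σ_0 + 6·σ_1 + 1·σ_2 = 6(Δ_1 - Δ_0) = -9
Clamped end conditions give two more equations: 2h_0·σ_0 + h_0·σ_1 = 6(Δ_0 - S'(-1)) = -39 and h_1·σ_1 + 2h_1·σ_2 = 6(S'(2) - Δ_1) = 24.
Solving the tridiagonal system: σ_0 = -115/12, σ_1 = -1/3, σ_2 = 73/6.
On [1, 2], S'(x) = b_1 + 2c_1·(x - 1) + 3d_1·(x - 1)² with b_1 = Δ_1 - h_1(2σ_1 + σ_2)/6 = -59/12, c_1 = σ_1/2 = -1/6, d_1 = (σ_2 - σ_1)/(6h_1) = 25/12. So S'(1) = -59/12.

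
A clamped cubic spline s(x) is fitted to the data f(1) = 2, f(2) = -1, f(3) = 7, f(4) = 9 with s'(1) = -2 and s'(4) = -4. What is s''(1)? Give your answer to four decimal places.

With M_i denoting the second derivative at x_i, h_i = 1, 1, 1, and Δ_i = (y_(i+1) − y_i)/h_i = -3, 8, 2:
  1·M_0 + 4·M_1 + 1·M_2 = 6(Δ_1 - Δ_0) = 66
  1·M_1 + 4·M_2 + 1·M_3 = 6(Δ_2 - Δ_1) = -36
Clamped end conditions give two more equations: 2h_0·M_0 + h_0·M_1 = 6(Δ_0 - s'(1)) = -6 and h_2·M_2 + 2h_2·M_3 = 6(s'(4) - Δ_2) = -36.
Forward elimination and back-substitution give M_0 = -218/15, M_1 = 346/15, M_2 = -176/15, M_3 = -182/15.

-14.5333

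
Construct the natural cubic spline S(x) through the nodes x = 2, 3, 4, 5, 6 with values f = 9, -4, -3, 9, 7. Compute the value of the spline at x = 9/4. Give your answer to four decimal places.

With M_i denoting the second derivative at x_i, h_i = 1, 1, 1, 1, and Δ_i = (y_(i+1) − y_i)/h_i = -13, 1, 12, -2:
  1·M_0 + 4·M_1 + 1·M_2 = 6(Δ_1 - Δ_0) = 84
  1·M_1 + 4·M_2 + 1·M_3 = 6(Δ_2 - Δ_1) = 66
  1·M_2 + 4·M_3 + 1·M_4 = 6(Δ_3 - Δ_2) = -84
Natural end conditions: M_0 = M_4 = 0.
Forward elimination and back-substitution give M_0 = 0, M_1 = 114/7, M_2 = 132/7, M_3 = -180/7, M_4 = 0.
On [2, 3], S(x) = 9 - 110/7·(x - 2) + 0·(x - 2)² + 19/7·(x - 2)³.
With (x - 2) = 1/4: S(9/4) = 2291/448.

5.1138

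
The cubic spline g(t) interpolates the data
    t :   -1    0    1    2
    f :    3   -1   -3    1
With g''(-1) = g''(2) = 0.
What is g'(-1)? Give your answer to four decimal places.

With σ_i denoting the second derivative at x_i, h_i = 1, 1, 1, and Δ_i = (y_(i+1) − y_i)/h_i = -4, -2, 4:
  1·σ_0 + 4·σ_1 + 1·σ_2 = 6(Δ_1 - Δ_0) = 12
  1·σ_1 + 4·σ_2 + 1·σ_3 = 6(Δ_2 - Δ_1) = 36
Natural end conditions: σ_0 = σ_3 = 0.
Solving: σ_0 = 0, σ_1 = 4/5, σ_2 = 44/5, σ_3 = 0.
On [-1, 0], g'(t) = b_0 + 2c_0·(t + 1) + 3d_0·(t + 1)² with b_0 = Δ_0 - h_0(2σ_0 + σ_1)/6 = -62/15, c_0 = σ_0/2 = 0, d_0 = (σ_1 - σ_0)/(6h_0) = 2/15. So g'(-1) = -62/15.

-4.1333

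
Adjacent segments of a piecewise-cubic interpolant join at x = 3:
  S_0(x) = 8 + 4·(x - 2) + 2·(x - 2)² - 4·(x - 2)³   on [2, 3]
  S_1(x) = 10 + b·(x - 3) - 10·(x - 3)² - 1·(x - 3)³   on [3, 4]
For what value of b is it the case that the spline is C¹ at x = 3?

-4

S_0'(x) = 4 + 4·(x - 2) - 12·(x - 2)², so S_0'(3) = -4. On the right, S_1'(3) = b, so b = -4.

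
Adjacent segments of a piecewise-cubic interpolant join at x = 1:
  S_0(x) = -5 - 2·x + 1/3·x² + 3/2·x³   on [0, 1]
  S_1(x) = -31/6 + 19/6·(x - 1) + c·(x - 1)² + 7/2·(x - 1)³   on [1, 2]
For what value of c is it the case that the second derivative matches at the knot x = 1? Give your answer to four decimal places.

4.8333

S_0''(x) = 2/3 + 9·x, so S_0''(1) = 29/3. On the right, S_1''(1) = 2c, so c = 29/6.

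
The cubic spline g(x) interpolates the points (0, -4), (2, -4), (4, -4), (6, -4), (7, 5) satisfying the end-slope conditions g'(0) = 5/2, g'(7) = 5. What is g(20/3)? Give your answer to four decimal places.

With m_i denoting the second derivative at x_i, h_i = 2, 2, 2, 1, and Δ_i = (y_(i+1) − y_i)/h_i = 0, 0, 0, 9:
  2·m_0 + 8·m_1 + 2·m_2 = 6(Δ_1 - Δ_0) = 0
  2·m_1 + 8·m_2 + 2·m_3 = 6(Δ_2 - Δ_1) = 0
  2·m_2 + 6·m_3 + 1·m_4 = 6(Δ_3 - Δ_2) = 54
Clamped end conditions give two more equations: 2h_0·m_0 + h_0·m_1 = 6(Δ_0 - g'(0)) = -15 and h_3·m_3 + 2h_3·m_4 = 6(g'(7) - Δ_3) = -24.
Forward elimination and back-substitution give m_0 = -833/172, m_1 = 94/43, m_2 = -671/172, m_3 = 577/43, m_4 = -1609/86.
On [6, 7], g(x) = -4 + 1315/172·(x - 6) + 577/86·(x - 6)² - 921/172·(x - 6)³.
With (x - 6) = 2/3: g(20/3) = 643/258.

2.4922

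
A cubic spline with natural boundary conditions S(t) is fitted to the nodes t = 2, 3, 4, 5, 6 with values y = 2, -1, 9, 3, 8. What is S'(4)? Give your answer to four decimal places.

With M_i denoting the second derivative at x_i, h_i = 1, 1, 1, 1, and Δ_i = (y_(i+1) − y_i)/h_i = -3, 10, -6, 5:
  1·M_0 + 4·M_1 + 1·M_2 = 6(Δ_1 - Δ_0) = 78
  1·M_1 + 4·M_2 + 1·M_3 = 6(Δ_2 - Δ_1) = -96
  1·M_2 + 4·M_3 + 1·M_4 = 6(Δ_3 - Δ_2) = 66
Natural end conditions: M_0 = M_4 = 0.
Solving the tridiagonal system: M_0 = 0, M_1 = 405/14, M_2 = -264/7, M_3 = 363/14, M_4 = 0.
On [4, 5], S'(t) = b_2 + 2c_2·(t - 4) + 3d_2·(t - 4)² with b_2 = Δ_2 - h_2(2M_2 + M_3)/6 = 9/4, c_2 = M_2/2 = -132/7, d_2 = (M_3 - M_2)/(6h_2) = 297/28. So S'(4) = 9/4.

2.2500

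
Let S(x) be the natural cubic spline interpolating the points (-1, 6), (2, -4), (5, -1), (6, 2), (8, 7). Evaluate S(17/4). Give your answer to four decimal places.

Let m_i = S''(x_i). Step sizes h_i = 3, 3, 1, 2; slopes of the chords Δ_i = (y_(i+1) - y_i)/h_i = -10/3, 1, 3, 5/2.
  3·m_0 + 12·m_1 + 3·m_2 = 6(Δ_1 - Δ_0) = 26
  3·m_1 + 8·m_2 + 1·m_3 = 6(Δ_2 - Δ_1) = 12
  1·m_2 + 6·m_3 + 2·m_4 = 6(Δ_3 - Δ_2) = -3
Natural end conditions: m_0 = m_4 = 0.
Solving the tridiagonal system: m_0 = 0, m_1 = 997/510, m_2 = 72/85, m_3 = -109/170, m_4 = 0.
On [2, 5], S(x) = -4 - 703/510·(x - 2) + 997/1020·(x - 2)² - 113/1836·(x - 2)³.
With (x - 2) = 9/4: S(17/4) = -62107/21760.

-2.8542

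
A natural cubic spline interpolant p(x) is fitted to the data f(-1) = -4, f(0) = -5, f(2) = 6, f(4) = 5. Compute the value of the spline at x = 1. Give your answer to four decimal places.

Write M_i for p''(x_i). With h_i = 1, 2, 2 and divided differences Δ_i = -1, 11/2, -1/2, the continuity of p' gives the tridiagonal system
  1·M_0 + 6·M_1 + 2·M_2 = 6(Δ_1 - Δ_0) = 39
  2·M_1 + 8·M_2 + 2·M_3 = 6(Δ_2 - Δ_1) = -36
Natural end conditions: M_0 = M_3 = 0.
Solving: M_0 = 0, M_1 = 96/11, M_2 = -147/22, M_3 = 0.
On [0, 2], p(x) = -5 + 21/11·x + 48/11·x² - 113/88·x³.
With x = 1: p(1) = -1/88.

-0.0114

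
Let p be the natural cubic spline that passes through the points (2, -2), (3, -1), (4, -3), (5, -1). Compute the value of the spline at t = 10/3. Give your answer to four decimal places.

-1.6469

Put σ_i = p'' at the i-th knot. Here h = (1, 1, 1) and Δ = (1, -2, 2), so the interior equations h_(i-1)·σ_(i-1) + 2(h_(i-1)+h_i)·σ_i + h_i·σ_(i+1) = 6(Δ_i − Δ_(i-1)) read
  1·σ_0 + 4·σ_1 + 1·σ_2 = 6(Δ_1 - Δ_0) = -18
  1·σ_1 + 4·σ_2 + 1·σ_3 = 6(Δ_2 - Δ_1) = 24
Natural end conditions: σ_0 = σ_3 = 0.
Hence σ_0 = 0, σ_1 = -32/5, σ_2 = 38/5, σ_3 = 0.
On [3, 4], p(t) = -1 - 17/15·(t - 3) - 16/5·(t - 3)² + 7/3·(t - 3)³.
With (t - 3) = 1/3: p(10/3) = -667/405.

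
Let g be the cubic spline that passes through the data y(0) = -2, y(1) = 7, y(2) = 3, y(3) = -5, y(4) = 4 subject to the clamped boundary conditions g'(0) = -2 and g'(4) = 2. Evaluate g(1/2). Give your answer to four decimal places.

With M_i denoting the second derivative at x_i, h_i = 1, 1, 1, 1, and Δ_i = (y_(i+1) − y_i)/h_i = 9, -4, -8, 9:
  1·M_0 + 4·M_1 + 1·M_2 = 6(Δ_1 - Δ_0) = -78
  1·M_1 + 4·M_2 + 1·M_3 = 6(Δ_2 - Δ_1) = -24
  1·M_2 + 4·M_3 + 1·M_4 = 6(Δ_3 - Δ_2) = 102
Clamped end conditions give two more equations: 2h_0·M_0 + h_0·M_1 = 6(Δ_0 - g'(0)) = 66 and h_3·M_3 + 2h_3·M_4 = 6(g'(4) - Δ_3) = -42.
Forward elimination and back-substitution give M_0 = 334/7, M_1 = -206/7, M_2 = -8, M_3 = 262/7, M_4 = -278/7.
On [0, 1], g(x) = -2 - 2·x + 167/7·x² - 90/7·x³.
With x = 1/2: g(1/2) = 19/14.

1.3571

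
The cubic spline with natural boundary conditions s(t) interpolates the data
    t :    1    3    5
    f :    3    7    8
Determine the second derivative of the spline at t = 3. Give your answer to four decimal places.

With m_i denoting the second derivative at x_i, h_i = 2, 2, and Δ_i = (y_(i+1) − y_i)/h_i = 2, 1/2:
  2·m_0 + 8·m_1 + 2·m_2 = 6(Δ_1 - Δ_0) = -9
Natural end conditions: m_0 = m_2 = 0.
Hence m_0 = 0, m_1 = -9/8, m_2 = 0.

-1.1250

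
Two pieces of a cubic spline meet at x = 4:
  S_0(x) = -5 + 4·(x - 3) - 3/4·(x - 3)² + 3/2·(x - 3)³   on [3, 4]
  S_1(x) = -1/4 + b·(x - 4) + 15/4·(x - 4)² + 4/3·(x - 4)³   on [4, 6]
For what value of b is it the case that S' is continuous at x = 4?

S_0'(x) = 4 - 3/2·(x - 3) + 9/2·(x - 3)², so S_0'(4) = 7. On the right, S_1'(4) = b, so b = 7.

7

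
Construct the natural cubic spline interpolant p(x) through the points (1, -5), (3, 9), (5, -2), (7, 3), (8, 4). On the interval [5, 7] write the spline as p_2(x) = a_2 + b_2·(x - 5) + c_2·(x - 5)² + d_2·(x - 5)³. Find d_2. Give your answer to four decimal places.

-1.2591

With m_i denoting the second derivative at x_i, h_i = 2, 2, 2, 1, and Δ_i = (y_(i+1) − y_i)/h_i = 7, -11/2, 5/2, 1:
  2·m_0 + 8·m_1 + 2·m_2 = 6(Δ_1 - Δ_0) = -75
  2·m_1 + 8·m_2 + 2·m_3 = 6(Δ_2 - Δ_1) = 48
  2·m_2 + 6·m_3 + 1·m_4 = 6(Δ_3 - Δ_2) = -9
Natural end conditions: m_0 = m_4 = 0.
Solving: m_0 = 0, m_1 = -489/41, m_2 = 837/82, m_3 = -201/41, m_4 = 0.
On [5, 7], with p_2(x) = a_2 + b_2·(x - 5) + c_2·(x - 5)² + d_2·(x - 5)³: c_2 = m_2/2 = 837/164, d_2 = (m_3 - m_2)/(6h_2) = -413/328, b_2 = Δ_2 - h_2(2m_2 + m_3)/6 = -219/82.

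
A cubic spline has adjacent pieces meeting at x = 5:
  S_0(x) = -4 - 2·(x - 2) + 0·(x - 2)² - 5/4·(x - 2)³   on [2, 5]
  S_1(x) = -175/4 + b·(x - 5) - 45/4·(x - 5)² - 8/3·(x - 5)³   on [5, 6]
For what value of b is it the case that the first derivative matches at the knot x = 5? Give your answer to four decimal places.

S_0'(x) = -2 + 0·(x - 2) - 15/4·(x - 2)², so S_0'(5) = -143/4. On the right, S_1'(5) = b, so b = -143/4.

-35.7500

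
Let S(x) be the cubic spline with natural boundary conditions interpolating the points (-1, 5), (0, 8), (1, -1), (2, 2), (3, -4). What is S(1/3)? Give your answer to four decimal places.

Let M_i = S''(x_i). Step sizes h_i = 1, 1, 1, 1; slopes of the chords Δ_i = (y_(i+1) - y_i)/h_i = 3, -9, 3, -6.
  1·M_0 + 4·M_1 + 1·M_2 = 6(Δ_1 - Δ_0) = -72
  1·M_1 + 4·M_2 + 1·M_3 = 6(Δ_2 - Δ_1) = 72
  1·M_2 + 4·M_3 + 1·M_4 = 6(Δ_3 - Δ_2) = -54
Natural end conditions: M_0 = M_4 = 0.
Solving: M_0 = 0, M_1 = -711/28, M_2 = 207/7, M_3 = -585/28, M_4 = 0.
On [0, 1], S(x) = 8 - 153/28·x - 711/56·x² + 513/56·x³.
With x = 1/3: S(1/3) = 143/28.

5.1071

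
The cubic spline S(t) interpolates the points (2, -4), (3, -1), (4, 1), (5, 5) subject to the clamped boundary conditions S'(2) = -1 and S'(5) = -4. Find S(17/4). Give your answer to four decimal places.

With M_i denoting the second derivative at x_i, h_i = 1, 1, 1, and Δ_i = (y_(i+1) − y_i)/h_i = 3, 2, 4:
  1·M_0 + 4·M_1 + 1·M_2 = 6(Δ_1 - Δ_0) = -6
  1·M_1 + 4·M_2 + 1·M_3 = 6(Δ_2 - Δ_1) = 12
Clamped end conditions give two more equations: 2h_0·M_0 + h_0·M_1 = 6(Δ_0 - S'(2)) = 24 and h_2·M_2 + 2h_2·M_3 = 6(S'(5) - Δ_2) = -48.
Solving the tridiagonal system: M_0 = 82/5, M_1 = -44/5, M_2 = 64/5, M_3 = -152/5.
On [4, 5], S(t) = 1 + 24/5·(t - 4) + 32/5·(t - 4)² - 36/5·(t - 4)³.
With (t - 4) = 1/4: S(17/4) = 199/80.

2.4875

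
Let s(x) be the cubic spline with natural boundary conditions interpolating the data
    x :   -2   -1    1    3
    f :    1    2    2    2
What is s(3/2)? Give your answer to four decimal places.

Put m_i = s'' at the i-th knot. Here h = (1, 2, 2) and Δ = (1, 0, 0), so the interior equations h_(i-1)·m_(i-1) + 2(h_(i-1)+h_i)·m_i + h_i·m_(i+1) = 6(Δ_i − Δ_(i-1)) read
  1·m_0 + 6·m_1 + 2·m_2 = 6(Δ_1 - Δ_0) = -6
  2·m_1 + 8·m_2 + 2·m_3 = 6(Δ_2 - Δ_1) = 0
Natural end conditions: m_0 = m_3 = 0.
Solving the tridiagonal system: m_0 = 0, m_1 = -12/11, m_2 = 3/11, m_3 = 0.
On [1, 3], s(x) = 2 - 2/11·(x - 1) + 3/22·(x - 1)² - 1/44·(x - 1)³.
With (x - 1) = 1/2: s(3/2) = 683/352.

1.9403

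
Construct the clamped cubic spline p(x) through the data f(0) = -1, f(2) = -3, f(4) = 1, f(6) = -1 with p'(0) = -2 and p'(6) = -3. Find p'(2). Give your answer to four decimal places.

Let σ_i = p''(x_i). Step sizes h_i = 2, 2, 2; slopes of the chords Δ_i = (y_(i+1) - y_i)/h_i = -1, 2, -1.
  2·σ_0 + 8·σ_1 + 2·σ_2 = 6(Δ_1 - Δ_0) = 18
  2·σ_1 + 8·σ_2 + 2·σ_3 = 6(Δ_2 - Δ_1) = -18
Clamped end conditions give two more equations: 2h_0·σ_0 + h_0·σ_1 = 6(Δ_0 - p'(0)) = 6 and h_2·σ_2 + 2h_2·σ_3 = 6(p'(6) - Δ_2) = -12.
Solving: σ_0 = 1/15, σ_1 = 43/15, σ_2 = -38/15, σ_3 = -26/15.
On [2, 4], p'(x) = b_1 + 2c_1·(x - 2) + 3d_1·(x - 2)² with b_1 = Δ_1 - h_1(2σ_1 + σ_2)/6 = 14/15, c_1 = σ_1/2 = 43/30, d_1 = (σ_2 - σ_1)/(6h_1) = -9/20. So p'(2) = 14/15.

0.9333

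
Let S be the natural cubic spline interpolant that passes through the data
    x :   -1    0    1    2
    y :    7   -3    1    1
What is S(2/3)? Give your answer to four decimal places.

-0.7778

Write σ_i for S''(x_i). With h_i = 1, 1, 1 and divided differences Δ_i = -10, 4, 0, the continuity of S' gives the tridiagonal system
  1·σ_0 + 4·σ_1 + 1·σ_2 = 6(Δ_1 - Δ_0) = 84
  1·σ_1 + 4·σ_2 + 1·σ_3 = 6(Δ_2 - Δ_1) = -24
Natural end conditions: σ_0 = σ_3 = 0.
Solving: σ_0 = 0, σ_1 = 24, σ_2 = -12, σ_3 = 0.
On [0, 1], S(x) = -3 - 2·x + 12·x² - 6·x³.
With x = 2/3: S(2/3) = -7/9.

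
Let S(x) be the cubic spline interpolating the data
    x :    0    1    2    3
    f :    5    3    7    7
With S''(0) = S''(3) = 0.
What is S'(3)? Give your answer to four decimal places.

Write M_i for S''(x_i). With h_i = 1, 1, 1 and divided differences Δ_i = -2, 4, 0, the continuity of S' gives the tridiagonal system
  1·M_0 + 4·M_1 + 1·M_2 = 6(Δ_1 - Δ_0) = 36
  1·M_1 + 4·M_2 + 1·M_3 = 6(Δ_2 - Δ_1) = -24
Natural end conditions: M_0 = M_3 = 0.
Forward elimination and back-substitution give M_0 = 0, M_1 = 56/5, M_2 = -44/5, M_3 = 0.
On [2, 3], S'(x) = b_2 + 2c_2·(x - 2) + 3d_2·(x - 2)² with b_2 = Δ_2 - h_2(2M_2 + M_3)/6 = 44/15, c_2 = M_2/2 = -22/5, d_2 = (M_3 - M_2)/(6h_2) = 22/15. So S'(3) = -22/15.

-1.4667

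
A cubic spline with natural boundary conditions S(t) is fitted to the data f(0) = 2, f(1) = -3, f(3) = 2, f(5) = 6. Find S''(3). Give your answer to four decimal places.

-2.4545

Let M_i = S''(x_i). Step sizes h_i = 1, 2, 2; slopes of the chords Δ_i = (y_(i+1) - y_i)/h_i = -5, 5/2, 2.
  1·M_0 + 6·M_1 + 2·M_2 = 6(Δ_1 - Δ_0) = 45
  2·M_1 + 8·M_2 + 2·M_3 = 6(Δ_2 - Δ_1) = -3
Natural end conditions: M_0 = M_3 = 0.
Solving: M_0 = 0, M_1 = 183/22, M_2 = -27/11, M_3 = 0.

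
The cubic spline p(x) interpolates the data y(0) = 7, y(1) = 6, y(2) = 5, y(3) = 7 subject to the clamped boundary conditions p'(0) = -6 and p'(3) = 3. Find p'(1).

0

Let M_i = p''(x_i). Step sizes h_i = 1, 1, 1; slopes of the chords Δ_i = (y_(i+1) - y_i)/h_i = -1, -1, 2.
  1·M_0 + 4·M_1 + 1·M_2 = 6(Δ_1 - Δ_0) = 0
  1·M_1 + 4·M_2 + 1·M_3 = 6(Δ_2 - Δ_1) = 18
Clamped end conditions give two more equations: 2h_0·M_0 + h_0·M_1 = 6(Δ_0 - p'(0)) = 30 and h_2·M_2 + 2h_2·M_3 = 6(p'(3) - Δ_2) = 6.
Solving the tridiagonal system: M_0 = 18, M_1 = -6, M_2 = 6, M_3 = 0.
On [1, 2], p'(x) = b_1 + 2c_1·(x - 1) + 3d_1·(x - 1)² with b_1 = Δ_1 - h_1(2M_1 + M_2)/6 = 0, c_1 = M_1/2 = -3, d_1 = (M_2 - M_1)/(6h_1) = 2. So p'(1) = 0.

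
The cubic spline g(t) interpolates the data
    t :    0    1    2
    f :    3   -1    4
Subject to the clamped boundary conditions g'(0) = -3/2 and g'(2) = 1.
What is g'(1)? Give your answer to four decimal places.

Let m_i = g''(x_i). Step sizes h_i = 1, 1; slopes of the chords Δ_i = (y_(i+1) - y_i)/h_i = -4, 5.
  1·m_0 + 4·m_1 + 1·m_2 = 6(Δ_1 - Δ_0) = 54
Clamped end conditions give two more equations: 2h_0·m_0 + h_0·m_1 = 6(Δ_0 - g'(0)) = -15 and h_1·m_1 + 2h_1·m_2 = 6(g'(2) - Δ_1) = -24.
Solving: m_0 = -79/4, m_1 = 49/2, m_2 = -97/4.
On [1, 2], g'(t) = b_1 + 2c_1·(t - 1) + 3d_1·(t - 1)² with b_1 = Δ_1 - h_1(2m_1 + m_2)/6 = 7/8, c_1 = m_1/2 = 49/4, d_1 = (m_2 - m_1)/(6h_1) = -65/8. So g'(1) = 7/8.

0.8750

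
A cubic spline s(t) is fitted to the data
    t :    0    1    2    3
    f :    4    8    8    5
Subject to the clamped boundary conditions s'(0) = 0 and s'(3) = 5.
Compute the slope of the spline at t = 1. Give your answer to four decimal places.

4.1333

With M_i denoting the second derivative at x_i, h_i = 1, 1, 1, and Δ_i = (y_(i+1) − y_i)/h_i = 4, 0, -3:
  1·M_0 + 4·M_1 + 1·M_2 = 6(Δ_1 - Δ_0) = -24
  1·M_1 + 4·M_2 + 1·M_3 = 6(Δ_2 - Δ_1) = -18
Clamped end conditions give two more equations: 2h_0·M_0 + h_0·M_1 = 6(Δ_0 - s'(0)) = 24 and h_2·M_2 + 2h_2·M_3 = 6(s'(3) - Δ_2) = 48.
Hence M_0 = 236/15, M_1 = -112/15, M_2 = -148/15, M_3 = 434/15.
On [1, 2], s'(t) = b_1 + 2c_1·(t - 1) + 3d_1·(t - 1)² with b_1 = Δ_1 - h_1(2M_1 + M_2)/6 = 62/15, c_1 = M_1/2 = -56/15, d_1 = (M_2 - M_1)/(6h_1) = -2/5. So s'(1) = 62/15.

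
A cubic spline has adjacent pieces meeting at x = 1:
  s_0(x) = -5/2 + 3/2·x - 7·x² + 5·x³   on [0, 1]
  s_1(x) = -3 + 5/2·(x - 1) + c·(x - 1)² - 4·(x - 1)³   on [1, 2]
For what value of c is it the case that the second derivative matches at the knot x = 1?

8

s_0''(x) = -14 + 30·x, so s_0''(1) = 16. On the right, s_1''(1) = 2c, so c = 8.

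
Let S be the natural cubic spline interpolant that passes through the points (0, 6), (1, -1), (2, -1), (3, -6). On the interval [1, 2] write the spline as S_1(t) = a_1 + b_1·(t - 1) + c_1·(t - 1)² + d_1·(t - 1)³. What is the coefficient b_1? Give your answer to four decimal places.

-2.6000

Put M_i = S'' at the i-th knot. Here h = (1, 1, 1) and Δ = (-7, 0, -5), so the interior equations h_(i-1)·M_(i-1) + 2(h_(i-1)+h_i)·M_i + h_i·M_(i+1) = 6(Δ_i − Δ_(i-1)) read
  1·M_0 + 4·M_1 + 1·M_2 = 6(Δ_1 - Δ_0) = 42
  1·M_1 + 4·M_2 + 1·M_3 = 6(Δ_2 - Δ_1) = -30
Natural end conditions: M_0 = M_3 = 0.
Hence M_0 = 0, M_1 = 66/5, M_2 = -54/5, M_3 = 0.
On [1, 2], with S_1(t) = a_1 + b_1·(t - 1) + c_1·(t - 1)² + d_1·(t - 1)³: c_1 = M_1/2 = 33/5, d_1 = (M_2 - M_1)/(6h_1) = -4, b_1 = Δ_1 - h_1(2M_1 + M_2)/6 = -13/5.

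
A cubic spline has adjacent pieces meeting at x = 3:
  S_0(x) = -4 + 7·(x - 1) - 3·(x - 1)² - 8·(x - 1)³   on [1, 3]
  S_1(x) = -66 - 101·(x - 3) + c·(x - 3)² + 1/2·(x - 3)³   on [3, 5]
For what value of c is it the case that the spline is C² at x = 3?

-51

S_0''(x) = -6 - 48·(x - 1), so S_0''(3) = -102. On the right, S_1''(3) = 2c, so c = -51.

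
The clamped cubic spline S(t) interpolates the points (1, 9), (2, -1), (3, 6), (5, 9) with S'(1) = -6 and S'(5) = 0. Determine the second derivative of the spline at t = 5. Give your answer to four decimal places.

Put M_i = S'' at the i-th knot. Here h = (1, 1, 2) and Δ = (-10, 7, 3/2), so the interior equations h_(i-1)·M_(i-1) + 2(h_(i-1)+h_i)·M_i + h_i·M_(i+1) = 6(Δ_i − Δ_(i-1)) read
  1·M_0 + 4·M_1 + 1·M_2 = 6(Δ_1 - Δ_0) = 102
  1·M_1 + 6·M_2 + 2·M_3 = 6(Δ_2 - Δ_1) = -33
Clamped end conditions give two more equations: 2h_0·M_0 + h_0·M_1 = 6(Δ_0 - S'(1)) = -24 and h_2·M_2 + 2h_2·M_3 = 6(S'(5) - Δ_2) = -9.
Solving the tridiagonal system: M_0 = -663/22, M_1 = 399/11, M_2 = -285/22, M_3 = 93/22.

4.2273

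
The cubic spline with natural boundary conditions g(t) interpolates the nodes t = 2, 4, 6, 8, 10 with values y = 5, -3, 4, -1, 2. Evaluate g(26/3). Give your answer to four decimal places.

Let σ_i = g''(x_i). Step sizes h_i = 2, 2, 2, 2; slopes of the chords Δ_i = (y_(i+1) - y_i)/h_i = -4, 7/2, -5/2, 3/2.
  2·σ_0 + 8·σ_1 + 2·σ_2 = 6(Δ_1 - Δ_0) = 45
  2·σ_1 + 8·σ_2 + 2·σ_3 = 6(Δ_2 - Δ_1) = -36
  2·σ_2 + 8·σ_3 + 2·σ_4 = 6(Δ_3 - Δ_2) = 24
Natural end conditions: σ_0 = σ_4 = 0.
Forward elimination and back-substitution give σ_0 = 0, σ_1 = 843/112, σ_2 = -213/28, σ_3 = 549/112, σ_4 = 0.
On [8, 10], g(t) = -1 - 99/56·(t - 8) + 549/224·(t - 8)² - 183/448·(t - 8)³.
With (t - 8) = 2/3: g(26/3) = -305/252.

-1.2103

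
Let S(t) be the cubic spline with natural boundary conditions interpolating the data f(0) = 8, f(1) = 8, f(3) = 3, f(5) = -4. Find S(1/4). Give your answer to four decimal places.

Write M_i for S''(x_i). With h_i = 1, 2, 2 and divided differences Δ_i = 0, -5/2, -7/2, the continuity of S' gives the tridiagonal system
  1·M_0 + 6·M_1 + 2·M_2 = 6(Δ_1 - Δ_0) = -15
  2·M_1 + 8·M_2 + 2·M_3 = 6(Δ_2 - Δ_1) = -6
Natural end conditions: M_0 = M_3 = 0.
Forward elimination and back-substitution give M_0 = 0, M_1 = -27/11, M_2 = -3/22, M_3 = 0.
On [0, 1], S(t) = 8 + 9/22·t + 0·t² - 9/22·t³.
With t = 1/4: S(1/4) = 11399/1408.

8.0959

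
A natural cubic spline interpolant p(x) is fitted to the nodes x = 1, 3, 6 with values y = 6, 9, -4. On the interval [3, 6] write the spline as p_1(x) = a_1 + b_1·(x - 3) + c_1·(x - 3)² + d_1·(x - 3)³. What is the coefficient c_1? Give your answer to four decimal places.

-1.7500

Put m_i = p'' at the i-th knot. Here h = (2, 3) and Δ = (3/2, -13/3), so the interior equations h_(i-1)·m_(i-1) + 2(h_(i-1)+h_i)·m_i + h_i·m_(i+1) = 6(Δ_i − Δ_(i-1)) read
  2·m_0 + 10·m_1 + 3·m_2 = 6(Δ_1 - Δ_0) = -35
Natural end conditions: m_0 = m_2 = 0.
Solving: m_0 = 0, m_1 = -7/2, m_2 = 0.
On [3, 6], with p_1(x) = a_1 + b_1·(x - 3) + c_1·(x - 3)² + d_1·(x - 3)³: c_1 = m_1/2 = -7/4, d_1 = (m_2 - m_1)/(6h_1) = 7/36, b_1 = Δ_1 - h_1(2m_1 + m_2)/6 = -5/6.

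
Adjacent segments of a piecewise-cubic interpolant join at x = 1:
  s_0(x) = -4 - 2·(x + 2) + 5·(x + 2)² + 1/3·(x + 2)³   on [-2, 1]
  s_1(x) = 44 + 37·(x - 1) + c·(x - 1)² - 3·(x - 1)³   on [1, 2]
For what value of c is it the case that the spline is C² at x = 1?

s_0''(x) = 10 + 2·(x + 2), so s_0''(1) = 16. On the right, s_1''(1) = 2c, so c = 8.

8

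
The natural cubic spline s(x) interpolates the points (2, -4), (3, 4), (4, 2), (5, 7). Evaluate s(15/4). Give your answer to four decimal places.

2.4031

Write σ_i for s''(x_i). With h_i = 1, 1, 1 and divided differences Δ_i = 8, -2, 5, the continuity of s' gives the tridiagonal system
  1·σ_0 + 4·σ_1 + 1·σ_2 = 6(Δ_1 - Δ_0) = -60
  1·σ_1 + 4·σ_2 + 1·σ_3 = 6(Δ_2 - Δ_1) = 42
Natural end conditions: σ_0 = σ_3 = 0.
Solving: σ_0 = 0, σ_1 = -94/5, σ_2 = 76/5, σ_3 = 0.
On [3, 4], s(x) = 4 + 26/15·(x - 3) - 47/5·(x - 3)² + 17/3·(x - 3)³.
With (x - 3) = 3/4: s(15/4) = 769/320.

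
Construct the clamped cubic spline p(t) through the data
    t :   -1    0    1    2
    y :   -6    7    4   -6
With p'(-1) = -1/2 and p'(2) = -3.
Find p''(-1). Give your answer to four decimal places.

Put σ_i = p'' at the i-th knot. Here h = (1, 1, 1) and Δ = (13, -3, -10), so the interior equations h_(i-1)·σ_(i-1) + 2(h_(i-1)+h_i)·σ_i + h_i·σ_(i+1) = 6(Δ_i − Δ_(i-1)) read
  1·σ_0 + 4·σ_1 + 1·σ_2 = 6(Δ_1 - Δ_0) = -96
  1·σ_1 + 4·σ_2 + 1·σ_3 = 6(Δ_2 - Δ_1) = -42
Clamped end conditions give two more equations: 2h_0·σ_0 + h_0·σ_1 = 6(Δ_0 - p'(-1)) = 81 and h_2·σ_2 + 2h_2·σ_3 = 6(p'(2) - Δ_2) = 42.
Solving the tridiagonal system: σ_0 = 884/15, σ_1 = -553/15, σ_2 = -112/15, σ_3 = 371/15.

58.9333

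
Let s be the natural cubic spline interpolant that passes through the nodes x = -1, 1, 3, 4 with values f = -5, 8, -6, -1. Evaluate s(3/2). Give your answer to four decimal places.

With σ_i denoting the second derivative at x_i, h_i = 2, 2, 1, and Δ_i = (y_(i+1) − y_i)/h_i = 13/2, -7, 5:
  2·σ_0 + 8·σ_1 + 2·σ_2 = 6(Δ_1 - Δ_0) = -81
  2·σ_1 + 6·σ_2 + 1·σ_3 = 6(Δ_2 - Δ_1) = 72
Natural end conditions: σ_0 = σ_3 = 0.
Solving: σ_0 = 0, σ_1 = -315/22, σ_2 = 369/22, σ_3 = 0.
On [1, 3], s(x) = 8 - 67/22·(x - 1) - 315/44·(x - 1)² + 57/22·(x - 1)³.
With (x - 1) = 1/2: s(3/2) = 441/88.

5.0114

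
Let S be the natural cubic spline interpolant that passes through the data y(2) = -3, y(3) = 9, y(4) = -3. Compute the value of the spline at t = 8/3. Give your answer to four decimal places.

With σ_i denoting the second derivative at x_i, h_i = 1, 1, and Δ_i = (y_(i+1) − y_i)/h_i = 12, -12:
  1·σ_0 + 4·σ_1 + 1·σ_2 = 6(Δ_1 - Δ_0) = -144
Natural end conditions: σ_0 = σ_2 = 0.
Solving: σ_0 = 0, σ_1 = -36, σ_2 = 0.
On [2, 3], S(t) = -3 + 18·(t - 2) + 0·(t - 2)² - 6·(t - 2)³.
With (t - 2) = 2/3: S(8/3) = 65/9.

7.2222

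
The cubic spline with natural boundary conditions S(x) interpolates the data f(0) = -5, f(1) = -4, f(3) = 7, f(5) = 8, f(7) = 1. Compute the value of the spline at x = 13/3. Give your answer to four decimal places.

Let m_i = S''(x_i). Step sizes h_i = 1, 2, 2, 2; slopes of the chords Δ_i = (y_(i+1) - y_i)/h_i = 1, 11/2, 1/2, -7/2.
  1·m_0 + 6·m_1 + 2·m_2 = 6(Δ_1 - Δ_0) = 27
  2·m_1 + 8·m_2 + 2·m_3 = 6(Δ_2 - Δ_1) = -30
  2·m_2 + 8·m_3 + 2·m_4 = 6(Δ_3 - Δ_2) = -24
Natural end conditions: m_0 = m_4 = 0.
Solving the tridiagonal system: m_0 = 0, m_1 = 501/82, m_2 = -198/41, m_3 = -147/82, m_4 = 0.
On [3, 5], S(x) = 7 + 177/41·(x - 3) - 99/41·(x - 3)² + 83/328·(x - 3)³.
With (x - 3) = 4/3: S(13/3) = 10033/1107.

9.0632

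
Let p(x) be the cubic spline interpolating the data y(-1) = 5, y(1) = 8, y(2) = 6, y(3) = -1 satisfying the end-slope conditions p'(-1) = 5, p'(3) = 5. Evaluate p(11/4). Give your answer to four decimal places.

-0.9918

Let M_i = p''(x_i). Step sizes h_i = 2, 1, 1; slopes of the chords Δ_i = (y_(i+1) - y_i)/h_i = 3/2, -2, -7.
  2·M_0 + 6·M_1 + 1·M_2 = 6(Δ_1 - Δ_0) = -21
  1·M_1 + 4·M_2 + 1·M_3 = 6(Δ_2 - Δ_1) = -30
Clamped end conditions give two more equations: 2h_0·M_0 + h_0·M_1 = 6(Δ_0 - p'(-1)) = -21 and h_2·M_2 + 2h_2·M_3 = 6(p'(3) - Δ_2) = 72.
Forward elimination and back-substitution give M_0 = -135/22, M_1 = 39/22, M_2 = -213/11, M_3 = 1005/22.
On [2, 3], p(x) = 6 - 359/44·(x - 2) - 213/22·(x - 2)² + 477/44·(x - 2)³.
With (x - 2) = 3/4: p(11/4) = -2793/2816.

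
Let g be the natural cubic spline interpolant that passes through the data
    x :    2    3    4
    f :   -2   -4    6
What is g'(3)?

Write M_i for g''(x_i). With h_i = 1, 1 and divided differences Δ_i = -2, 10, the continuity of g' gives the tridiagonal system
  1·M_0 + 4·M_1 + 1·M_2 = 6(Δ_1 - Δ_0) = 72
Natural end conditions: M_0 = M_2 = 0.
Solving: M_0 = 0, M_1 = 18, M_2 = 0.
On [3, 4], g'(x) = b_1 + 2c_1·(x - 3) + 3d_1·(x - 3)² with b_1 = Δ_1 - h_1(2M_1 + M_2)/6 = 4, c_1 = M_1/2 = 9, d_1 = (M_2 - M_1)/(6h_1) = -3. So g'(3) = 4.

4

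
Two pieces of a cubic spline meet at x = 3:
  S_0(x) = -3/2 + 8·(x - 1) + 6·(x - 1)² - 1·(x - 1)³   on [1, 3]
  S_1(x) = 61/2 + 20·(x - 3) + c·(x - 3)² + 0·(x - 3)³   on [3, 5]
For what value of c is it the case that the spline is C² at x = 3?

S_0''(x) = 12 - 6·(x - 1), so S_0''(3) = 0. On the right, S_1''(3) = 2c, so c = 0.

0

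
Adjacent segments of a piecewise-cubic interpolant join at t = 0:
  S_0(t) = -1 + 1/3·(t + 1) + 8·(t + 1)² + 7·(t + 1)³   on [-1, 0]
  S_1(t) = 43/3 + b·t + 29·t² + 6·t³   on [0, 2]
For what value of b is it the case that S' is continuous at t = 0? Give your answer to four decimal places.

37.3333

S_0'(t) = 1/3 + 16·(t + 1) + 21·(t + 1)², so S_0'(0) = 112/3. On the right, S_1'(0) = b, so b = 112/3.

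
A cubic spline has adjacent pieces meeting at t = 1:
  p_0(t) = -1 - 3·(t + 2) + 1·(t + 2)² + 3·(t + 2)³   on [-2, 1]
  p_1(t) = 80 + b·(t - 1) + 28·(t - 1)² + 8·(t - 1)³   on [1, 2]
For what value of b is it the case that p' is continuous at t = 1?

84

p_0'(t) = -3 + 2·(t + 2) + 9·(t + 2)², so p_0'(1) = 84. On the right, p_1'(1) = b, so b = 84.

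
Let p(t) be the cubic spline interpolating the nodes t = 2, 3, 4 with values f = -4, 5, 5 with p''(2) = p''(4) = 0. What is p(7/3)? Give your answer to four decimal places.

With σ_i denoting the second derivative at x_i, h_i = 1, 1, and Δ_i = (y_(i+1) − y_i)/h_i = 9, 0:
  1·σ_0 + 4·σ_1 + 1·σ_2 = 6(Δ_1 - Δ_0) = -54
Natural end conditions: σ_0 = σ_2 = 0.
Hence σ_0 = 0, σ_1 = -27/2, σ_2 = 0.
On [2, 3], p(t) = -4 + 45/4·(t - 2) + 0·(t - 2)² - 9/4·(t - 2)³.
With (t - 2) = 1/3: p(7/3) = -1/3.

-0.3333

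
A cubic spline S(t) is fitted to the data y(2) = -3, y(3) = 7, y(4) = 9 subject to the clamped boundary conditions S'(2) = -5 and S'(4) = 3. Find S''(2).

With M_i denoting the second derivative at x_i, h_i = 1, 1, and Δ_i = (y_(i+1) − y_i)/h_i = 10, 2:
  1·M_0 + 4·M_1 + 1·M_2 = 6(Δ_1 - Δ_0) = -48
Clamped end conditions give two more equations: 2h_0·M_0 + h_0·M_1 = 6(Δ_0 - S'(2)) = 90 and h_1·M_1 + 2h_1·M_2 = 6(S'(4) - Δ_1) = 6.
Solving: M_0 = 61, M_1 = -32, M_2 = 19.

61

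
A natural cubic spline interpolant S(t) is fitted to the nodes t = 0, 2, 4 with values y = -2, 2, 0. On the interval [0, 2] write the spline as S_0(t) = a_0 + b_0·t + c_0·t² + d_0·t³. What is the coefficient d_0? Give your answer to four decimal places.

-0.1875

Let M_i = S''(x_i). Step sizes h_i = 2, 2; slopes of the chords Δ_i = (y_(i+1) - y_i)/h_i = 2, -1.
  2·M_0 + 8·M_1 + 2·M_2 = 6(Δ_1 - Δ_0) = -18
Natural end conditions: M_0 = M_2 = 0.
Forward elimination and back-substitution give M_0 = 0, M_1 = -9/4, M_2 = 0.
On [0, 2], with S_0(t) = a_0 + b_0·t + c_0·t² + d_0·t³: c_0 = M_0/2 = 0, d_0 = (M_1 - M_0)/(6h_0) = -3/16, b_0 = Δ_0 - h_0(2M_0 + M_1)/6 = 11/4.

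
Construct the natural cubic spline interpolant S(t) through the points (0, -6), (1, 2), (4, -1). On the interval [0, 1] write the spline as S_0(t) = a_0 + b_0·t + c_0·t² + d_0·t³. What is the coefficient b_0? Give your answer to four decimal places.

9.1250

Put m_i = S'' at the i-th knot. Here h = (1, 3) and Δ = (8, -1), so the interior equations h_(i-1)·m_(i-1) + 2(h_(i-1)+h_i)·m_i + h_i·m_(i+1) = 6(Δ_i − Δ_(i-1)) read
  1·m_0 + 8·m_1 + 3·m_2 = 6(Δ_1 - Δ_0) = -54
Natural end conditions: m_0 = m_2 = 0.
Hence m_0 = 0, m_1 = -27/4, m_2 = 0.
On [0, 1], with S_0(t) = a_0 + b_0·t + c_0·t² + d_0·t³: c_0 = m_0/2 = 0, d_0 = (m_1 - m_0)/(6h_0) = -9/8, b_0 = Δ_0 - h_0(2m_0 + m_1)/6 = 73/8.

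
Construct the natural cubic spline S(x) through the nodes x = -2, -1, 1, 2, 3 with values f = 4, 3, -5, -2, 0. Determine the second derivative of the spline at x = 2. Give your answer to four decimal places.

With M_i denoting the second derivative at x_i, h_i = 1, 2, 1, 1, and Δ_i = (y_(i+1) − y_i)/h_i = -1, -4, 3, 2:
  1·M_0 + 6·M_1 + 2·M_2 = 6(Δ_1 - Δ_0) = -18
  2·M_1 + 6·M_2 + 1·M_3 = 6(Δ_2 - Δ_1) = 42
  1·M_2 + 4·M_3 + 1·M_4 = 6(Δ_3 - Δ_2) = -6
Natural end conditions: M_0 = M_4 = 0.
Solving: M_0 = 0, M_1 = -381/61, M_2 = 594/61, M_3 = -240/61, M_4 = 0.

-3.9344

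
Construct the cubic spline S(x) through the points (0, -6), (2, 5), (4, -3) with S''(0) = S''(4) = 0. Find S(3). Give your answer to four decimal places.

Put M_i = S'' at the i-th knot. Here h = (2, 2) and Δ = (11/2, -4), so the interior equations h_(i-1)·M_(i-1) + 2(h_(i-1)+h_i)·M_i + h_i·M_(i+1) = 6(Δ_i − Δ_(i-1)) read
  2·M_0 + 8·M_1 + 2·M_2 = 6(Δ_1 - Δ_0) = -57
Natural end conditions: M_0 = M_2 = 0.
Forward elimination and back-substitution give M_0 = 0, M_1 = -57/8, M_2 = 0.
On [2, 4], S(x) = 5 + 3/4·(x - 2) - 57/16·(x - 2)² + 19/32·(x - 2)³.
With (x - 2) = 1: S(3) = 89/32.

2.7813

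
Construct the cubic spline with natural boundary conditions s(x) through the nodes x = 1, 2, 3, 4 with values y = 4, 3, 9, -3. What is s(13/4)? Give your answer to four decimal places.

With σ_i denoting the second derivative at x_i, h_i = 1, 1, 1, and Δ_i = (y_(i+1) − y_i)/h_i = -1, 6, -12:
  1·σ_0 + 4·σ_1 + 1·σ_2 = 6(Δ_1 - Δ_0) = 42
  1·σ_1 + 4·σ_2 + 1·σ_3 = 6(Δ_2 - Δ_1) = -108
Natural end conditions: σ_0 = σ_3 = 0.
Forward elimination and back-substitution give σ_0 = 0, σ_1 = 92/5, σ_2 = -158/5, σ_3 = 0.
On [3, 4], s(x) = 9 - 22/15·(x - 3) - 79/5·(x - 3)² + 79/15·(x - 3)³.
With (x - 3) = 1/4: s(13/4) = 2473/320.

7.7281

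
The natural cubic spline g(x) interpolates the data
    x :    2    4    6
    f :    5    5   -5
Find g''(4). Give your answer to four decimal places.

Write M_i for g''(x_i). With h_i = 2, 2 and divided differences Δ_i = 0, -5, the continuity of g' gives the tridiagonal system
  2·M_0 + 8·M_1 + 2·M_2 = 6(Δ_1 - Δ_0) = -30
Natural end conditions: M_0 = M_2 = 0.
Solving: M_0 = 0, M_1 = -15/4, M_2 = 0.

-3.7500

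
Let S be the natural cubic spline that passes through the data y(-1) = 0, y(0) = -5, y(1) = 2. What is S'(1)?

Write M_i for S''(x_i). With h_i = 1, 1 and divided differences Δ_i = -5, 7, the continuity of S' gives the tridiagonal system
  1·M_0 + 4·M_1 + 1·M_2 = 6(Δ_1 - Δ_0) = 72
Natural end conditions: M_0 = M_2 = 0.
Forward elimination and back-substitution give M_0 = 0, M_1 = 18, M_2 = 0.
On [0, 1], S'(t) = b_1 + 2c_1·t + 3d_1·t² with b_1 = Δ_1 - h_1(2M_1 + M_2)/6 = 1, c_1 = M_1/2 = 9, d_1 = (M_2 - M_1)/(6h_1) = -3. So S'(1) = 10.

10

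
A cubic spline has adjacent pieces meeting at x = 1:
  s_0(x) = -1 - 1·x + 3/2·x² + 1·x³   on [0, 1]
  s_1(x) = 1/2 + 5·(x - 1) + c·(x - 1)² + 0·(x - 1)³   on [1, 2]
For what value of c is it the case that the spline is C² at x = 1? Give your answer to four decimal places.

4.5000

s_0''(x) = 3 + 6·x, so s_0''(1) = 9. On the right, s_1''(1) = 2c, so c = 9/2.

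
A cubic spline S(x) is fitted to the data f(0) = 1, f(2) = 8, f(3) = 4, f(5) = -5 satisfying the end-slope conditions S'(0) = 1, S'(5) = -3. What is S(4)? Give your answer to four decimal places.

Write σ_i for S''(x_i). With h_i = 2, 1, 2 and divided differences Δ_i = 7/2, -4, -9/2, the continuity of S' gives the tridiagonal system
  2·σ_0 + 6·σ_1 + 1·σ_2 = 6(Δ_1 - Δ_0) = -45
  1·σ_1 + 6·σ_2 + 2·σ_3 = 6(Δ_2 - Δ_1) = -3
Clamped end conditions give two more equations: 2h_0·σ_0 + h_0·σ_1 = 6(Δ_0 - S'(0)) = 15 and h_2·σ_2 + 2h_2·σ_3 = 6(S'(5) - Δ_2) = 9.
Solving: σ_0 = 145/16, σ_1 = -85/8, σ_2 = 5/8, σ_3 = 31/16.
On [3, 5], S(x) = 4 - 89/16·(x - 3) + 5/16·(x - 3)² + 7/64·(x - 3)³.
With (x - 3) = 1: S(4) = -73/64.

-1.1406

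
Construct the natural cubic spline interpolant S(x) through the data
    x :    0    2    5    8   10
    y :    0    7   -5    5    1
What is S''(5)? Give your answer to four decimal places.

Write M_i for S''(x_i). With h_i = 2, 3, 3, 2 and divided differences Δ_i = 7/2, -4, 10/3, -2, the continuity of S' gives the tridiagonal system
  2·M_0 + 10·M_1 + 3·M_2 = 6(Δ_1 - Δ_0) = -45
  3·M_1 + 12·M_2 + 3·M_3 = 6(Δ_2 - Δ_1) = 44
  3·M_2 + 10·M_3 + 2·M_4 = 6(Δ_3 - Δ_2) = -32
Natural end conditions: M_0 = M_4 = 0.
Forward elimination and back-substitution give M_0 = 0, M_1 = -2201/340, M_2 = 671/102, M_3 = -1759/340, M_4 = 0.

6.5784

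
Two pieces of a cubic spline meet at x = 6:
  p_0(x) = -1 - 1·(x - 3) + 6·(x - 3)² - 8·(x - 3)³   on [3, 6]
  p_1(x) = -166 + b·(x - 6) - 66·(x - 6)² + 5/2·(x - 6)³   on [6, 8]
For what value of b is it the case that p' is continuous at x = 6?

p_0'(x) = -1 + 12·(x - 3) - 24·(x - 3)², so p_0'(6) = -181. On the right, p_1'(6) = b, so b = -181.

-181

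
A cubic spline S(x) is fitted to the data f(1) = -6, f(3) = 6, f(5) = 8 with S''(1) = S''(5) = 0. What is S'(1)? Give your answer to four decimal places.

With σ_i denoting the second derivative at x_i, h_i = 2, 2, and Δ_i = (y_(i+1) − y_i)/h_i = 6, 1:
  2·σ_0 + 8·σ_1 + 2·σ_2 = 6(Δ_1 - Δ_0) = -30
Natural end conditions: σ_0 = σ_2 = 0.
Solving: σ_0 = 0, σ_1 = -15/4, σ_2 = 0.
On [1, 3], S'(x) = b_0 + 2c_0·(x - 1) + 3d_0·(x - 1)² with b_0 = Δ_0 - h_0(2σ_0 + σ_1)/6 = 29/4, c_0 = σ_0/2 = 0, d_0 = (σ_1 - σ_0)/(6h_0) = -5/16. So S'(1) = 29/4.

7.2500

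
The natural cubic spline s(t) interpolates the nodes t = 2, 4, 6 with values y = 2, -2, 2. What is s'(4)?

Let m_i = s''(x_i). Step sizes h_i = 2, 2; slopes of the chords Δ_i = (y_(i+1) - y_i)/h_i = -2, 2.
  2·m_0 + 8·m_1 + 2·m_2 = 6(Δ_1 - Δ_0) = 24
Natural end conditions: m_0 = m_2 = 0.
Solving the tridiagonal system: m_0 = 0, m_1 = 3, m_2 = 0.
On [4, 6], s'(t) = b_1 + 2c_1·(t - 4) + 3d_1·(t - 4)² with b_1 = Δ_1 - h_1(2m_1 + m_2)/6 = 0, c_1 = m_1/2 = 3/2, d_1 = (m_2 - m_1)/(6h_1) = -1/4. So s'(4) = 0.

0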